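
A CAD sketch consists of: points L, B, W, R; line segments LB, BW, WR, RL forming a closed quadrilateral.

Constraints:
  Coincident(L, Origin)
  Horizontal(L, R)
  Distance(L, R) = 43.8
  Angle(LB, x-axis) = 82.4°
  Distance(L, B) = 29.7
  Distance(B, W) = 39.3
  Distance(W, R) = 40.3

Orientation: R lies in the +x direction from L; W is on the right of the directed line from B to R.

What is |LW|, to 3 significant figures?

10.9

L is at the origin; L and R share the same y with |LR| = 43.8 and R in +x, so R = (43.8, 0). LB runs at 82.4° with |LB| = 29.7, so B = (3.93, 29.4). W is determined by |BW| = 39.3 and |WR| = 40.3 together: it lies at the intersection of circle(B, 39.3) and circle(R, 40.3). With |BR| = 49.6, the foot of the radical line on BR is 24.0 from B and the perpendicular offset is √(39.3² − 24.0²) = 31.1. Taking the right-of-BR solution: W = (4.72, -9.85).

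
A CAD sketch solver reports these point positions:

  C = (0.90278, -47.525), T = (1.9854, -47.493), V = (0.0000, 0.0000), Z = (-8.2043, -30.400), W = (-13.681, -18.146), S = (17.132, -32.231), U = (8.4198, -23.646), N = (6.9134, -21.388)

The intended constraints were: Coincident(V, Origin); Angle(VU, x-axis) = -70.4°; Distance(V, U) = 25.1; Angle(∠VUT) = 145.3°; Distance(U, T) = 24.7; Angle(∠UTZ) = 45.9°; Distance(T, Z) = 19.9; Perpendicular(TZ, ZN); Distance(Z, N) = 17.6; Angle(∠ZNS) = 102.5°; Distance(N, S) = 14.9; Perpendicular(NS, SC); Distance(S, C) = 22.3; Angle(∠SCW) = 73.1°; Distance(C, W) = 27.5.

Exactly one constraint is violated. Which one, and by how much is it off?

Distance(C, W) = 27.5 — off by 5.30.

V = (0.00, 0.00) ✓; VU at -70.40° ✓; |VU| = 25.10 ✓; ∠VUT = 145.3° ✓; |UT| = 24.70 ✓; ∠UTZ = 45.90° ✓; |TZ| = 19.90 ✓; ∠(TZ, ZN) = 90.00° ✓; |ZN| = 17.60 ✓; ∠ZNS = 102.5° ✓; |NS| = 14.90 ✓; ∠(NS, SC) = 90.00° ✓; |SC| = 22.30 ✓; ∠SCW = 73.10° ✓; |CW| = 32.80 ✗.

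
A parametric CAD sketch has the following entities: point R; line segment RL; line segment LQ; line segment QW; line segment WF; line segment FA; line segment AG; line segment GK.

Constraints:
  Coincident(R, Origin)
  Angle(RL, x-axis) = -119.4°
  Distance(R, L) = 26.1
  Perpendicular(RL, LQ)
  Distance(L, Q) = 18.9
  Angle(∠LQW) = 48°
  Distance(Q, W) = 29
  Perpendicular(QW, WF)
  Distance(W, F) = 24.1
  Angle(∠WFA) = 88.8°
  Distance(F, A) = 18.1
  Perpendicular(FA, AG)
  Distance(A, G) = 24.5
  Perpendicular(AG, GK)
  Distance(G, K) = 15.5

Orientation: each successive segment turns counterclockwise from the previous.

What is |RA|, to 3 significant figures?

34.4

R is at the origin; RL runs at -119.4° with length 26.1, so L = (-12.8, -22.7). The perpendicularity gives LQ at right angles to RL, so LQ runs at -29.4°; with |LQ| = 18.9, Q = (3.65, -32.0). ∠LQW = 48.0° gives QW at 103° from the x-axis; with |QW| = 29.0, W = (-2.67, -3.72). The perpendicularity gives WF at right angles to QW, so WF runs at -167°; with |WF| = 24.1, F = (-26.2, -8.97). ∠WFA = 88.8° gives FA at -76.2° from the x-axis; with |FA| = 18.1, A = (-21.9, -26.5). Then |RA| = |A − R| = 34.4.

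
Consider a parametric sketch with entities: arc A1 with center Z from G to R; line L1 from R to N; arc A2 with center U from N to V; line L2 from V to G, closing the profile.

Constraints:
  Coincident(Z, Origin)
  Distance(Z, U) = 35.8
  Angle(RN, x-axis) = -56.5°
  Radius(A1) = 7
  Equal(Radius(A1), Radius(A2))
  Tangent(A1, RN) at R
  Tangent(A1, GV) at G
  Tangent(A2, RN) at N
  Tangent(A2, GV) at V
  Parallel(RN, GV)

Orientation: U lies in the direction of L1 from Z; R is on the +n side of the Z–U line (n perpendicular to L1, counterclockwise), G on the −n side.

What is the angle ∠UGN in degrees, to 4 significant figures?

10.30°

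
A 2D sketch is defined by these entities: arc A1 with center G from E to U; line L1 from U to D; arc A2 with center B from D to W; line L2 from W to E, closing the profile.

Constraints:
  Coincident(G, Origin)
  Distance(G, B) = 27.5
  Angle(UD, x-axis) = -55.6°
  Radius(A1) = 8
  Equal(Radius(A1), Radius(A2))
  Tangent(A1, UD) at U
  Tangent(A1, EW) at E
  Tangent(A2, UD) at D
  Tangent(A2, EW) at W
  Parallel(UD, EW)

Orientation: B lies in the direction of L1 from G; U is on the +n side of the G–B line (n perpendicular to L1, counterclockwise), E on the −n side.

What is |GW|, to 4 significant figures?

28.64

The slot axis is L1's direction at -55.6°, so u = (cos -55.6°, sin -55.6°) = (0.5650, -0.8251) and n = (−sin -55.6°, cos -55.6°) = (0.8251, 0.5650). G is at the origin and B lies 27.5 along u from G, so B = 27.5·u = (15.54, -22.69). Tangency of A1 to both parallel lines with radius 8.0 puts U and E at G ± 8.0·n: U = (6.601, 4.520), E = (-6.601, -4.520). Equal radii place D and W the same way about B: D = B + 8.0·n = (22.14, -18.17), W = B − 8.0·n = (8.936, -27.21). Then |GW| = |W − G| = 28.64.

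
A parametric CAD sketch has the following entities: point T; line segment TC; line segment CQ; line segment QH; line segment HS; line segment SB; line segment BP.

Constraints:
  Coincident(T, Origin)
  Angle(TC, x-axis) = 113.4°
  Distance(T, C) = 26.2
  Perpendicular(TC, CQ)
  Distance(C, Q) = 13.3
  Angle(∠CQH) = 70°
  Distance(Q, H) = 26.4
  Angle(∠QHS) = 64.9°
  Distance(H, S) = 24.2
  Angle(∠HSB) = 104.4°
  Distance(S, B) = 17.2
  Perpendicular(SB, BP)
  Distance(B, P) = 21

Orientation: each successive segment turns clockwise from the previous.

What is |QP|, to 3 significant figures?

3.67

T is at the origin; TC runs at 113.4° with length 26.2, so C = (-10.4, 24.0). The perpendicularity gives CQ at right angles to TC, so CQ runs at 23.4°; with |CQ| = 13.3, Q = (1.80, 29.3). ∠CQH = 70.0° gives QH at -86.6° from the x-axis; with |QH| = 26.4, H = (3.37, 2.97). ∠QHS = 64.9° gives HS at 158° from the x-axis; with |HS| = 24.2, S = (-19.1, 11.9). ∠HSB = 104.4° gives SB at 82.7° from the x-axis; with |SB| = 17.2, B = (-16.9, 29.0). SB is perpendicular to BP, so BP runs at -7.30°; with |BP| = 21.0, P = (3.90, 26.3). Then |QP| = |P − Q| = 3.67.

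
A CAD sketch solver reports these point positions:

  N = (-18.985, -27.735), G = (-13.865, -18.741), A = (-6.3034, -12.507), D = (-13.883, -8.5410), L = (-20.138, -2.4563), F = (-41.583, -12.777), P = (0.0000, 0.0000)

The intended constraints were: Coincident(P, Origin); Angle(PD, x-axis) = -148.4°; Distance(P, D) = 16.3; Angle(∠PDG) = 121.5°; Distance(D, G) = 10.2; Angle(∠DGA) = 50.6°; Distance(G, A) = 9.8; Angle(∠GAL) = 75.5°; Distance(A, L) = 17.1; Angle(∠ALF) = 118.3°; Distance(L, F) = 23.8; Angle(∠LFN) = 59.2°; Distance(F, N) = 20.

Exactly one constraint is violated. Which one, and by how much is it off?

Distance(F, N) = 20 — off by 7.10.

P = (0.00, 0.00) ✓; PD at -148.4° ✓; |PD| = 16.30 ✓; ∠PDG = 121.5° ✓; |DG| = 10.20 ✓; ∠DGA = 50.60° ✓; |GA| = 9.800 ✓; ∠GAL = 75.50° ✓; |AL| = 17.10 ✓; ∠ALF = 118.3° ✓; |LF| = 23.80 ✓; ∠LFN = 59.20° ✓; |FN| = 27.10 ✗.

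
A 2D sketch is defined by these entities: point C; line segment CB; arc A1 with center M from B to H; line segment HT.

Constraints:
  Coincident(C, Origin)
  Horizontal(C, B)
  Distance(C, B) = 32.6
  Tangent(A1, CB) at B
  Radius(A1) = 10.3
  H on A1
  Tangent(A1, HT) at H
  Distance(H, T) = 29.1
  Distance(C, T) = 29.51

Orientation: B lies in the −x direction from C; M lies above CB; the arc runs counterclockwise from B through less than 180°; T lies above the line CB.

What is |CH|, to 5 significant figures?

24.513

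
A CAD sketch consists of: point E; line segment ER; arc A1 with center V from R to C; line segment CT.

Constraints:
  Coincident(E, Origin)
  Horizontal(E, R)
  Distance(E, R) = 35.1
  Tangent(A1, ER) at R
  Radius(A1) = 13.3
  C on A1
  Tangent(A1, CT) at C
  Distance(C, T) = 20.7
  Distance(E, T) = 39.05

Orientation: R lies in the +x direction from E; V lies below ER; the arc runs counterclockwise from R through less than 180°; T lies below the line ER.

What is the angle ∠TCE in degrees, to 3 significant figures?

116°

Checks: E = (0.00, 0.00) ✓; ∠(VR, RE) = 90.00° ✓; |VC| = 13.30 ✓; ∠(VC, CT) = 90.00° ✓; |CT| = 20.70 ✓; |ET| = 39.05 ✓.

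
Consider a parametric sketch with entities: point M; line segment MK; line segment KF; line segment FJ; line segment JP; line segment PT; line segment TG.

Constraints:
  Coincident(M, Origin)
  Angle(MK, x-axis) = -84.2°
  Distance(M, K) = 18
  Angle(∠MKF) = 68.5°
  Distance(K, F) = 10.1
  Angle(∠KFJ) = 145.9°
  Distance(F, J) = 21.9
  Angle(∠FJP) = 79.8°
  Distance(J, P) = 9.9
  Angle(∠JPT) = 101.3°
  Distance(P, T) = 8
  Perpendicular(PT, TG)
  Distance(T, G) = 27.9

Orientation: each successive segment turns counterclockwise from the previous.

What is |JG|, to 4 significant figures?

20.73

M is at the origin; MK runs at -84.2° with length 18.0, so K = (1.819, -17.91). ∠MKF = 68.5° gives KF at 27.30° from the x-axis; with |KF| = 10.1, F = (10.79, -13.28). ∠KFJ = 145.9° gives FJ at 61.40° from the x-axis; with |FJ| = 21.9, J = (21.28, 5.952). ∠FJP = 79.8° gives JP at 161.6° from the x-axis; with |JP| = 9.9, P = (11.88, 9.077). ∠JPT = 101.3° gives PT at -119.7° from the x-axis; with |PT| = 8.0, T = (7.920, 2.128). PT ⟂ TG, so TG runs at -29.70°; with |TG| = 27.9, G = (32.15, -11.70). Then |JG| = |G − J| = 20.73.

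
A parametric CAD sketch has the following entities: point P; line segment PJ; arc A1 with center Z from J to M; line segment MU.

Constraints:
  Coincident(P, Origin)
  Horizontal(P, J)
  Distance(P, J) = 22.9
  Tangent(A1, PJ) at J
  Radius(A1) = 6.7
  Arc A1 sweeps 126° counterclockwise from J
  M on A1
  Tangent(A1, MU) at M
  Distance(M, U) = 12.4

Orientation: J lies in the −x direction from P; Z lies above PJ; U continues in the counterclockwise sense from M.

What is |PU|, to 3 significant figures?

32.3

P is at the origin; PJ is horizontal with |PJ| = 22.9 and J on the −x side, so J = (-22.9, 0.00). A1 meets PJ tangentially, so ZJ is at right angles to PJ, so Z = J + (0, 6.7) = (-22.9, 6.70). On A1, J sits at bearing -90° from Z; a 126° counterclockwise sweep puts M at bearing 36°, so M = Z + 6.7·(cos 36°, sin 36°) = (-17.5, 10.6). The tangent condition forces ZM to be normal to MU, so MU runs along (−sin 36°, cos 36°); with |MU| = 12.4, U = (-24.8, 20.7). Then |PU| = |U − P| = 32.3.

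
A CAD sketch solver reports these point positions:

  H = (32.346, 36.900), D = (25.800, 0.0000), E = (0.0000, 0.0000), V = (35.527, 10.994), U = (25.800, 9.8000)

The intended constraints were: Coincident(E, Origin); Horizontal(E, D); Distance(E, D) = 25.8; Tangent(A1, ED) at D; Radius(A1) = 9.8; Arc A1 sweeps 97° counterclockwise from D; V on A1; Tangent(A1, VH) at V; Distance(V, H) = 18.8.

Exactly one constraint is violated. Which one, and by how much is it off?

Distance(V, H) = 18.8 — off by 7.30.

E = (0.00, 0.00) ✓; E.y = 0.00, D.y = 0.00 ✓; |ED| = 25.80 ✓; ∠(UD, DE) = 90.00° ✓; |UD| = 9.800 ✓; bearing(U→V) − bearing(U→D) = 97.00° ✓; |UV| = 9.800 ✓; ∠(UV, VH) = 90.00° ✓; |VH| = 26.10 ✗.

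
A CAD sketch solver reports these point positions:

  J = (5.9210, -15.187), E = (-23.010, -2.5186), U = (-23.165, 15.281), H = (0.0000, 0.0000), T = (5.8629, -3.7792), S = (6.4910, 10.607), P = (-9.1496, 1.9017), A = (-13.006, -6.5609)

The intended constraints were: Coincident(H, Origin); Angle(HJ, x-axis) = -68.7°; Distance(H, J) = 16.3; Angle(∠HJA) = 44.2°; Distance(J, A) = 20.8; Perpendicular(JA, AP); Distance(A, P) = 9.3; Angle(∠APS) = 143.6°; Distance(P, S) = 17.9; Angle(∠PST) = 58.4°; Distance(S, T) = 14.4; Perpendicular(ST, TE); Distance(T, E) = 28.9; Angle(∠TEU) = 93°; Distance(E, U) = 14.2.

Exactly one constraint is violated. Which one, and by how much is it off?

Distance(E, U) = 14.2 — off by 3.60.

H = (0.00, 0.00) ✓; HJ at -68.70° ✓; |HJ| = 16.30 ✓; ∠HJA = 44.20° ✓; |JA| = 20.80 ✓; ∠(JA, AP) = 90.00° ✓; |AP| = 9.300 ✓; ∠APS = 143.6° ✓; |PS| = 17.90 ✓; ∠PST = 58.40° ✓; |ST| = 14.40 ✓; ∠(ST, TE) = 90.00° ✓; |TE| = 28.90 ✓; ∠TEU = 93.00° ✓; |EU| = 17.80 ✗.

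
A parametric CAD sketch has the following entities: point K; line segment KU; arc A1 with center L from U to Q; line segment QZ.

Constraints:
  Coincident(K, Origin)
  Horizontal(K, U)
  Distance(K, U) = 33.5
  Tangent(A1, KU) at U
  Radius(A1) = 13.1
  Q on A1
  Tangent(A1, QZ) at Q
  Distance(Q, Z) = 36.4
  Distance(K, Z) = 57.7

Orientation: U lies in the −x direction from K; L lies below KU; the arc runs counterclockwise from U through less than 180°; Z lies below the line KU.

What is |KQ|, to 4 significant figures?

48.96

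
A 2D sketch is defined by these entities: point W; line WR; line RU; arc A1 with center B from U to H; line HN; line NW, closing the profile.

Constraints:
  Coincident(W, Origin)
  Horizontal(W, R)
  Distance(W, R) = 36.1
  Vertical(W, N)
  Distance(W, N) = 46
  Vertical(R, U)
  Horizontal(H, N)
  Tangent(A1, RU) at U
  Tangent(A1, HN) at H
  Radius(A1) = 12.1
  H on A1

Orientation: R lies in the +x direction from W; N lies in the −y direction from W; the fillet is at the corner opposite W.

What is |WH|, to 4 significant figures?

51.88

W is at the origin; WR is horizontal with |WR| = 36.1 and R on the +x side, so R = (36.10, 0.000). W and N share the same x with |WN| = 46.0 and N on the −y side, so N = (0.000, -46.00). The virtual corner opposite W is at (36.10, -46.00). The tangent condition forces BU to be normal to RU and since A1 is tangent to HN there, BH ⟂ HN, with radius 12.1, so the center B sits 12.1 in from both sides at B = (24.00, -33.90). That places the tangent points at U = (36.10, -33.90) on RU and H = (24.00, -46.00) on HN. Then |WH| = |H − W| = 51.88.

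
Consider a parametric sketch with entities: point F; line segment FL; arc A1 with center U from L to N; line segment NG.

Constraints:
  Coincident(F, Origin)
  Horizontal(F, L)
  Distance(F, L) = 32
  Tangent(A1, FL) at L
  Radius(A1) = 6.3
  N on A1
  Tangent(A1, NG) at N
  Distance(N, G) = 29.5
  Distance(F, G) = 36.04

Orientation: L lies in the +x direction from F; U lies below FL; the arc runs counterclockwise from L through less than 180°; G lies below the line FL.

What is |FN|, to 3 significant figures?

26.4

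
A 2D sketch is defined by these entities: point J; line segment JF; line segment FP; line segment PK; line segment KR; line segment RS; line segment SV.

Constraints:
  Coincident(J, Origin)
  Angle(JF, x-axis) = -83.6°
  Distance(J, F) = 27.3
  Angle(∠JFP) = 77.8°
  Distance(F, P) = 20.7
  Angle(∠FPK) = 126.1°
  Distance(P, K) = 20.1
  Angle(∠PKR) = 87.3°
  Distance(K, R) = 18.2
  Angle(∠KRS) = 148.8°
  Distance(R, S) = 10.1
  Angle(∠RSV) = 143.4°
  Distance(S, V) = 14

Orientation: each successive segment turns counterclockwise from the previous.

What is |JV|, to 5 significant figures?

12.823

J is at the origin; JF runs at -83.6° with length 27.3, so F = (3.0431, -27.130). ∠JFP = 77.8° gives FP at 18.600° from the x-axis; with |FP| = 20.7, P = (22.662, -20.527). ∠FPK = 126.1° gives PK at 72.500° from the x-axis; with |PK| = 20.1, K = (28.706, -1.3577). ∠PKR = 87.3° gives KR at 165.20° from the x-axis; with |KR| = 18.2, R = (11.110, 3.2914). ∠KRS = 148.8° gives RS at -163.60° from the x-axis; with |RS| = 10.1, S = (1.4208, 0.43977). ∠RSV = 143.4° gives SV at -127.00° from the x-axis; with |SV| = 14.0, V = (-7.0046, -10.741). Then |JV| = |V − J| = 12.823.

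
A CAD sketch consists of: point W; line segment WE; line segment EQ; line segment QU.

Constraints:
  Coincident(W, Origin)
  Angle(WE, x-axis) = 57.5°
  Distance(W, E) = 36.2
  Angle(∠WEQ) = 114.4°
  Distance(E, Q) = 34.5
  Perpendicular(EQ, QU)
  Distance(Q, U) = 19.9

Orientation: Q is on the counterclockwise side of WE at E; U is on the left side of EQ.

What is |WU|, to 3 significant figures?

51.2

W is at the origin; WE runs at 57.5° with length 36.2, so E = 36.2·(cos 57.5°, sin 57.5°) = (19.5, 30.5). ∠WEQ = 114.4°, so EQ runs at 57.5° + (180° − 114.4°) = 123° from the x-axis; with |EQ| = 34.5, Q = E + 34.5·(cos 123°, sin 123°) = (0.610, 59.4). The perpendicularity gives QU at right angles to EQ; with |QU| = 19.9 on the left of EQ, U = Q + 19.9·(-0.838, -0.546) = (-16.1, 48.6). Then |WU| = |U − W| = 51.2.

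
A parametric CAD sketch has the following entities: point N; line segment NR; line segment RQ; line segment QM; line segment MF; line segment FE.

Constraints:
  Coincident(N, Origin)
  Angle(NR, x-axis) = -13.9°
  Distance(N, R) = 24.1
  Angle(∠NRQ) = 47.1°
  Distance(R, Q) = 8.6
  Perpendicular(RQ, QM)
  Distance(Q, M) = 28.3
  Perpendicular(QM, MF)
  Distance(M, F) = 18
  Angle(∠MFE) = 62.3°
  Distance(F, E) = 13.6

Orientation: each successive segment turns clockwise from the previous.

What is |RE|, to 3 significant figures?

16.5

N is at the origin; NR runs at -13.9° with length 24.1, so R = (23.4, -5.79). ∠NRQ = 47.1° gives RQ at -147° from the x-axis; with |RQ| = 8.6, Q = (16.2, -10.5). The perpendicularity gives QM at right angles to RQ, so QM runs at 123°; with |QM| = 28.3, M = (0.702, 13.2). The perpendicularity gives MF at right angles to QM, so MF runs at 33.2°; with |MF| = 18.0, F = (15.8, 23.0). ∠MFE = 62.3° gives FE at -84.5° from the x-axis; with |FE| = 13.6, E = (17.1, 9.50). Then |RE| = |E − R| = 16.5.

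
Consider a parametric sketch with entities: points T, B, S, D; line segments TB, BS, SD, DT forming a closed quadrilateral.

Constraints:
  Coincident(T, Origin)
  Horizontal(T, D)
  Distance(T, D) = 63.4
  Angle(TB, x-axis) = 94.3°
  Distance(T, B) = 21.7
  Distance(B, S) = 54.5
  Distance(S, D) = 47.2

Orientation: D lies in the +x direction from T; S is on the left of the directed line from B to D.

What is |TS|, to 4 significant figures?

65.36

T is at the origin; TD is horizontal with |TD| = 63.4 and D in +x, so D = (63.4, 0). TB runs at 94.3° with |TB| = 21.7, so B = (-1.627, 21.64). S is determined by |BS| = 54.5 and |SD| = 47.2 together: it lies at the intersection of circle(B, 54.5) and circle(D, 47.2). With |BD| = 68.53, the foot of the radical line on BD is 39.68 from B and the perpendicular offset is √(54.5² − 39.68²) = 37.36. Taking the left-of-BD solution: S = (47.82, 44.55).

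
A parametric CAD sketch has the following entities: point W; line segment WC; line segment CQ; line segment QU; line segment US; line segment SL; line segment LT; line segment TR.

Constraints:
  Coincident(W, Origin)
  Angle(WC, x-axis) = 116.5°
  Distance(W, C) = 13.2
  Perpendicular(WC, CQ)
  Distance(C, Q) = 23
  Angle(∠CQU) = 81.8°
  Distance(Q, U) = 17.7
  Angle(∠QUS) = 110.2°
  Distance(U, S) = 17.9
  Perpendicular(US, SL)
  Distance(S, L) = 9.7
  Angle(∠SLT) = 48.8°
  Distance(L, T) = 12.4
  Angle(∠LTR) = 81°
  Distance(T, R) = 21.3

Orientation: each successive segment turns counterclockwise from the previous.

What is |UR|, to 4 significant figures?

27.72

∠SLT = 48.8° gives LT at -124.3° from the x-axis; with |LT| = 12.4, T = (-8.484, -9.372). ∠LTR = 81.0° gives TR at -25.30° from the x-axis; with |TR| = 21.3, R = (10.77, -18.47). Then |UR| = |R − U| = 27.72.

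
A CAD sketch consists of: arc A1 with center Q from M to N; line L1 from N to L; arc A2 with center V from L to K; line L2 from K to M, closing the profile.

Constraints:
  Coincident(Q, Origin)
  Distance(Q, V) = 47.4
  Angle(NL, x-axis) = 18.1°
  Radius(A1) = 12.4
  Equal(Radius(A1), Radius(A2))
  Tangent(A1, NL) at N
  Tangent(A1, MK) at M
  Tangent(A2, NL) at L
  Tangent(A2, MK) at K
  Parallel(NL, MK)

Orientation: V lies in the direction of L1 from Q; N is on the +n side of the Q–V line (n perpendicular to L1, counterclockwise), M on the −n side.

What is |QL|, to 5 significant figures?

48.995

The slot axis is L1's direction at 18.1°, so u = (cos 18.1°, sin 18.1°) = (0.95052, 0.31068) and n = (−sin 18.1°, cos 18.1°) = (-0.31068, 0.95052). Q is at the origin and V lies 47.4 along u from Q, so V = 47.4·u = (45.054, 14.726). Tangency of A1 to both parallel lines with radius 12.4 puts N and M at Q ± 12.4·n: N = (-3.8524, 11.786), M = (3.8524, -11.786). Equal radii place L and K the same way about V: L = V + 12.4·n = (41.202, 26.512), K = V − 12.4·n = (48.907, 2.9397). Then |QL| = |L − Q| = 48.995.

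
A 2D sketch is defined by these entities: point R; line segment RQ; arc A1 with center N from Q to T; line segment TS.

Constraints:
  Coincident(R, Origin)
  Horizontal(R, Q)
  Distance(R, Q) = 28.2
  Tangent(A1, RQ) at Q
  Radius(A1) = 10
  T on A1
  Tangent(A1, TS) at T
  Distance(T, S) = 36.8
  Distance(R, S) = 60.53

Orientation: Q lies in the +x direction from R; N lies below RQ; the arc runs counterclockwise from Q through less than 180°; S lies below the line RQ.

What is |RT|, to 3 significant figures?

24.8

R is at the origin; RQ is horizontal with |RQ| = 28.2 and Q on the +x side, so Q = (28.2, 0.00). Tangency of A1 to RQ means the radius NQ is perpendicular to RQ, so N = Q + (0, -10) = (28.2, -10.0). Since NT ⟂ TS (tangency), |NS| = √(10.0² + 36.8²) = 38.1 regardless of where T sits on A1. So S lies on both circle(R, 60.53) and circle(N, 38.1); the below-RQ intersection is S = (38.5, -46.7). T is the foot of the tangent from S: T = (19.6, -15.1).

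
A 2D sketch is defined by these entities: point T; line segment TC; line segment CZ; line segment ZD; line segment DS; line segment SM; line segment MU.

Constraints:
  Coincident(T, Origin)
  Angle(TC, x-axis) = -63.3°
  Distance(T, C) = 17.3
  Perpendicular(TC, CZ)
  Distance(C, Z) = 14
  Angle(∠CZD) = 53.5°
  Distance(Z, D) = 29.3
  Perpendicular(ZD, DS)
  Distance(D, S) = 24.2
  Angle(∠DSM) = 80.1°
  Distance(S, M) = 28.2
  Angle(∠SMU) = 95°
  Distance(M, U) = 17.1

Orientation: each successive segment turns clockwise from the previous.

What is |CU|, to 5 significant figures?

10.417

∠DSM = 80.1° gives SM at -109.70° from the x-axis; with |SM| = 28.2, M = (14.594, -23.542). ∠SMU = 95.0° gives MU at 165.30° from the x-axis; with |MU| = 17.1, U = (-1.9463, -19.203). Then |CU| = |U − C| = 10.417.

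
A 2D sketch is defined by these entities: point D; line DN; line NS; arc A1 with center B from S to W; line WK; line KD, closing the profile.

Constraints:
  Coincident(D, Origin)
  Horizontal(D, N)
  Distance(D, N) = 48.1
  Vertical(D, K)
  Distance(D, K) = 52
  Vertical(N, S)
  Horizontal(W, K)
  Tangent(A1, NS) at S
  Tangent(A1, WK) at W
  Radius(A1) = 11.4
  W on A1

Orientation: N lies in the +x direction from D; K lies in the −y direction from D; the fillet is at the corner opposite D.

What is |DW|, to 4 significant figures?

63.65

The virtual corner opposite D is at (48.10, -52.00). A1 meets NS tangentially, so BS is at right angles to NS and A1 meets WK tangentially, so BW is at right angles to WK, with radius 11.4, so the center B sits 11.4 in from both sides at B = (36.70, -40.60). That places the tangent points at S = (48.10, -40.60) on NS and W = (36.70, -52.00) on WK. Then |DW| = |W − D| = 63.65.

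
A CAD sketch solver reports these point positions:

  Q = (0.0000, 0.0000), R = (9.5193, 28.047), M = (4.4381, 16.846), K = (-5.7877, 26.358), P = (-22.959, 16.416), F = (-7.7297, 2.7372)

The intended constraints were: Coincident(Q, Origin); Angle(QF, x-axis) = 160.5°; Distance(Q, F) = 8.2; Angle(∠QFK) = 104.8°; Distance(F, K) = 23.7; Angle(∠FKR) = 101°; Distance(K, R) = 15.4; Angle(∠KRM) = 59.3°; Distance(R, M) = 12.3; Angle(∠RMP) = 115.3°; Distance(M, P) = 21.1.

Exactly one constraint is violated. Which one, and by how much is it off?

Distance(M, P) = 21.1 — off by 6.30.

Q = (0.00, 0.00) ✓; QF at 160.5° ✓; |QF| = 8.200 ✓; ∠QFK = 104.8° ✓; |FK| = 23.70 ✓; ∠FKR = 101.0° ✓; |KR| = 15.40 ✓; ∠KRM = 59.30° ✓; |RM| = 12.30 ✓; ∠RMP = 115.3° ✓; |MP| = 27.40 ✗.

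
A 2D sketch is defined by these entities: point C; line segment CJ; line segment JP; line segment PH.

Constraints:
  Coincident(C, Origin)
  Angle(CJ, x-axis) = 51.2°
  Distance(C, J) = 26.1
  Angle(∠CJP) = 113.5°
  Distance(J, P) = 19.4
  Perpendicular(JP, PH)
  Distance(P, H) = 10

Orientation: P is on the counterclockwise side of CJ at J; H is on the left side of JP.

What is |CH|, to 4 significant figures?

32.90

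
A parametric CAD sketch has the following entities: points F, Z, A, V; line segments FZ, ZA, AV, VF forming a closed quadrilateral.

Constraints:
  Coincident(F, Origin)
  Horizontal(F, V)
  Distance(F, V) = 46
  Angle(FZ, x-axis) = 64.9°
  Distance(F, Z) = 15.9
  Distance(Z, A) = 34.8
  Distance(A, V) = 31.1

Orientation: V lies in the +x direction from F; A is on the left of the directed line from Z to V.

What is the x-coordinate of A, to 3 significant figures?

37.8

Checks: FZ at 64.90° ✓; |ZA| = 34.80 ✓; |AV| = 31.10 ✓.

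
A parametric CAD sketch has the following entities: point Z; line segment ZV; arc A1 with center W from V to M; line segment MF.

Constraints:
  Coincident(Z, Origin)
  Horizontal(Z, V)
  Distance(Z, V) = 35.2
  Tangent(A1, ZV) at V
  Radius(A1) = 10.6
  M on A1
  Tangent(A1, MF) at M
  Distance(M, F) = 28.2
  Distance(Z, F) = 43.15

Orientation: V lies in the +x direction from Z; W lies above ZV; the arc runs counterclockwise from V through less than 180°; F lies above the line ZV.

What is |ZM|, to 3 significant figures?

46.2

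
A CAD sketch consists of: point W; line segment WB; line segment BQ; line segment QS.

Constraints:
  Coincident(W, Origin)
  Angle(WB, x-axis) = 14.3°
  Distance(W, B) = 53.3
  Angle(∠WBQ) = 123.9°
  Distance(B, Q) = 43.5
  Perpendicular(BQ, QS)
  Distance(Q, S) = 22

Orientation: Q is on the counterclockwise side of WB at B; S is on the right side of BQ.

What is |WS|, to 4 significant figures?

98.74

∠WBQ = 123.9°, so BQ runs at 14.3° + (180° − 123.9°) = 70.40° from the x-axis; with |BQ| = 43.5, Q = B + 43.5·(cos 70.40°, sin 70.40°) = (66.24, 54.14). BQ is perpendicular to QS; with |QS| = 22.0 on the right of BQ, S = Q + 22.0·(0.9421, -0.3355) = (86.97, 46.76). Then |WS| = |S − W| = 98.74.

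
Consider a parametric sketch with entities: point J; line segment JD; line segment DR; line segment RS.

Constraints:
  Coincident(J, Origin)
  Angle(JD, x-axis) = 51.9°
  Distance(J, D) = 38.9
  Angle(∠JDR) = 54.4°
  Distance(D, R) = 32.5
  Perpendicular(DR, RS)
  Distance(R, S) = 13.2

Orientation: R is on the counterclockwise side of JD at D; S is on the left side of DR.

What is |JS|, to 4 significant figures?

20.90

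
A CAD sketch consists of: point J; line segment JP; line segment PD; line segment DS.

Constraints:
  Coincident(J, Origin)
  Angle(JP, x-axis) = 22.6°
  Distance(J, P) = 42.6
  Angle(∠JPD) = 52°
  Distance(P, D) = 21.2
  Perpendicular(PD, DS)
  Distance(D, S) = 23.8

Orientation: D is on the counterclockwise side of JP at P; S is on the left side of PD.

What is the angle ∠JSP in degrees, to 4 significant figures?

165.5°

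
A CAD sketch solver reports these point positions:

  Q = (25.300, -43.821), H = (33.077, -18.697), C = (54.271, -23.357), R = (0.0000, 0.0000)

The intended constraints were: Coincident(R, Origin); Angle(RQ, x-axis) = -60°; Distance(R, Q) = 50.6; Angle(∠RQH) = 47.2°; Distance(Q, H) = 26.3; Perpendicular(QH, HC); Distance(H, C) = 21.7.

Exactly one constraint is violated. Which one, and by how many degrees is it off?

Perpendicular(QH, HC) — off by 4.80°.

R = (0.00, 0.00) ✓; RQ at -60.00° ✓; |RQ| = 50.60 ✓; ∠RQH = 47.20° ✓; |QH| = 26.30 ✓; ∠(QH, HC) = 85.20° ✗; |HC| = 21.70 ✓.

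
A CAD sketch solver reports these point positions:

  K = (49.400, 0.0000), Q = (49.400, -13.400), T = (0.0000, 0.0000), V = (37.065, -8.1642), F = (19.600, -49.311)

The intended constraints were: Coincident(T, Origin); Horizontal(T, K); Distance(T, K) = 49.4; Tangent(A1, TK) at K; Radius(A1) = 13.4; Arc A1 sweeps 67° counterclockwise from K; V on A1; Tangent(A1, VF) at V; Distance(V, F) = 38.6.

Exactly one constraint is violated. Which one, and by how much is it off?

Distance(V, F) = 38.6 — off by 6.10.

T = (0.00, 0.00) ✓; T.y = 0.00, K.y = 0.00 ✓; |TK| = 49.40 ✓; ∠(QK, KT) = 90.00° ✓; |QK| = 13.40 ✓; bearing(Q→V) − bearing(Q→K) = 67.00° ✓; |QV| = 13.40 ✓; ∠(QV, VF) = 90.00° ✓; |VF| = 44.70 ✗.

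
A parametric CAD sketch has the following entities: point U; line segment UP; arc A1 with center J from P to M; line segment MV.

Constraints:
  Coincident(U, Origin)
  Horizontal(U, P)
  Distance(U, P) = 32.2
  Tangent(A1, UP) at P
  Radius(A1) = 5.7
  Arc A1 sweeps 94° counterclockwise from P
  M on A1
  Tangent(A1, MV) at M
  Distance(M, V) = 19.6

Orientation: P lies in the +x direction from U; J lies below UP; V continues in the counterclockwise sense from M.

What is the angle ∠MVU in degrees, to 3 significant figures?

43.4°

U is at the origin; U and P share the same y with |UP| = 32.2 and P on the +x side, so P = (32.2, 0.00). The tangent condition forces JP to be normal to UP, so J = P + (0, -5.7) = (32.2, -5.70). On A1, P sits at bearing 90° from J; a 94° counterclockwise sweep puts M at bearing 184°, so M = J + 5.7·(cos 184°, sin 184°) = (26.5, -6.10). Since A1 is tangent to MV there, JM ⟂ MV, so MV runs along (−sin 184°, cos 184°); with |MV| = 19.6, V = (27.9, -25.6). Then cos ∠MVU = VM·VU / (|VM||VU|), giving 43.4°.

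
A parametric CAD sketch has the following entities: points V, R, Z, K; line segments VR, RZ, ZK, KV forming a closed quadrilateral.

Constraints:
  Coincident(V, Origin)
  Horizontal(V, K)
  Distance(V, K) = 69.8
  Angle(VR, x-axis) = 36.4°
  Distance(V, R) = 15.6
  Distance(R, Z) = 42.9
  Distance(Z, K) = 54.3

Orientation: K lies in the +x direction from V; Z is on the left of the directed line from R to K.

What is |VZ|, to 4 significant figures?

57.97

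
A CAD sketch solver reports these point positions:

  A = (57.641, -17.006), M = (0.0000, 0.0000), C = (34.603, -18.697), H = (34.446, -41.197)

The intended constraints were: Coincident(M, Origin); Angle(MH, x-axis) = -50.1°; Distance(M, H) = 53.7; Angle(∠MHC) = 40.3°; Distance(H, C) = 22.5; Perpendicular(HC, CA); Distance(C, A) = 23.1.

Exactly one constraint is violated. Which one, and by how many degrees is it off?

Perpendicular(HC, CA) — off by 4.60°.

M = (0.00, 0.00) ✓; MH at -50.10° ✓; |MH| = 53.70 ✓; ∠MHC = 40.30° ✓; |HC| = 22.50 ✓; ∠(HC, CA) = 85.40° ✗; |CA| = 23.10 ✓.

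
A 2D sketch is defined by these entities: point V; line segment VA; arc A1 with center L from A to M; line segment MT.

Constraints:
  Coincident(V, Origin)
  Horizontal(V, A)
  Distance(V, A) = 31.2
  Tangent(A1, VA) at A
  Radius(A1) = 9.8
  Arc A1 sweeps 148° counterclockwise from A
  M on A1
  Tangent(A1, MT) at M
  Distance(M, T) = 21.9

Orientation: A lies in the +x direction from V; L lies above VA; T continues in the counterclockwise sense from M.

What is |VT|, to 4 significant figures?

34.65

V is at the origin; V and A share the same y with |VA| = 31.2 and A on the +x side, so A = (31.20, 0.000). A1 meets VA tangentially, so LA is at right angles to VA, so L = A + (0, 9.8) = (31.20, 9.800). On A1, A sits at bearing -90° from L; a 148° counterclockwise sweep puts M at bearing 58°, so M = L + 9.8·(cos 58°, sin 58°) = (36.39, 18.11). Since A1 is tangent to MT there, LM ⟂ MT, so MT runs along (−sin 58°, cos 58°); with |MT| = 21.9, T = (17.82, 29.72). Then |VT| = |T − V| = 34.65.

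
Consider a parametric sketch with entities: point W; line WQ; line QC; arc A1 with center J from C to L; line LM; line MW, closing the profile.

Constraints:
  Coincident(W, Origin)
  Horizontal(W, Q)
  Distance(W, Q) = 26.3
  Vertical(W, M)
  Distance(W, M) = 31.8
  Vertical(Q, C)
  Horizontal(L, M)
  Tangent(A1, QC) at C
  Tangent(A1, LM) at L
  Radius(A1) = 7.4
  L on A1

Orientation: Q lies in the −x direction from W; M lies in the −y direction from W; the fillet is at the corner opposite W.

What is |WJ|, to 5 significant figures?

30.864

W is at the origin; W and Q share the same y with |WQ| = 26.3 and Q on the −x side, so Q = (-26.300, 0.0000). WM is vertical with |WM| = 31.8 and M on the −y side, so M = (0.0000, -31.800). The virtual corner opposite W is at (-26.300, -31.800). A1 meets QC tangentially, so JC is at right angles to QC and the tangent condition forces JL to be normal to LM, with radius 7.4, so the center J sits 7.4 in from both sides at J = (-18.900, -24.400). Then |WJ| = |J − W| = 30.864.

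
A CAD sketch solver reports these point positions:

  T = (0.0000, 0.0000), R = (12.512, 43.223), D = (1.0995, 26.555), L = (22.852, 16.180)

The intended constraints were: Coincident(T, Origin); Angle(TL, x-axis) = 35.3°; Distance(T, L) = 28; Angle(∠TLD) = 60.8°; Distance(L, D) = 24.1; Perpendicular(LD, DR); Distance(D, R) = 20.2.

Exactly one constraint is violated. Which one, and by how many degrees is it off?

Perpendicular(LD, DR) — off by 8.90°.

T = (0.00, 0.00) ✓; TL at 35.30° ✓; |TL| = 28.00 ✓; ∠TLD = 60.80° ✓; |LD| = 24.10 ✓; ∠(LD, DR) = 98.90° ✗; |DR| = 20.20 ✓.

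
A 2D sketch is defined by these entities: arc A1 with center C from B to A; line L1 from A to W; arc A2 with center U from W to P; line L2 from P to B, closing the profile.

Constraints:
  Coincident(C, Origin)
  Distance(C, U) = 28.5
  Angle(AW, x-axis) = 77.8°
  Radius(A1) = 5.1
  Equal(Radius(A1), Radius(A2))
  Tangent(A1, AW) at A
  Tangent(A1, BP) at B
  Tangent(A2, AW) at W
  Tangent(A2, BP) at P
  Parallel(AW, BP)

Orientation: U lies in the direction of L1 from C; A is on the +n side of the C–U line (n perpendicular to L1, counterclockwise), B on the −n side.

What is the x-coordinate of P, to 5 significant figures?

11.008

The slot axis is L1's direction at 77.8°, so u = (cos 77.8°, sin 77.8°) = (0.21132, 0.97742) and n = (−sin 77.8°, cos 77.8°) = (-0.97742, 0.21132). C is at the origin and U lies 28.5 along u from C, so U = 28.5·u = (6.0228, 27.856). Tangency of A1 to both parallel lines with radius 5.1 puts A and B at C ± 5.1·n: A = (-4.9848, 1.0778), B = (4.9848, -1.0778). Equal radii place W and P the same way about U: W = U + 5.1·n = (1.0379, 28.934), P = U − 5.1·n = (11.008, 26.779). So P.x = 11.008.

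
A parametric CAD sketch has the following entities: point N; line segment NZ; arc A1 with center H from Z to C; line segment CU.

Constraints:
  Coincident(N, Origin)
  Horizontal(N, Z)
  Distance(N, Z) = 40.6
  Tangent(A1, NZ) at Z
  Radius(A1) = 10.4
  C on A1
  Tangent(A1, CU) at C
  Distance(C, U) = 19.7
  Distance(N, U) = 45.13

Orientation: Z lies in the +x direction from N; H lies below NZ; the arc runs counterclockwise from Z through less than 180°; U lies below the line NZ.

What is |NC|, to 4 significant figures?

32.43

Checks: N = (0.00, 0.00) ✓; |HC| = 10.40 ✓; ∠(HC, CU) = 90.00° ✓; |CU| = 19.70 ✓; |NU| = 45.13 ✓.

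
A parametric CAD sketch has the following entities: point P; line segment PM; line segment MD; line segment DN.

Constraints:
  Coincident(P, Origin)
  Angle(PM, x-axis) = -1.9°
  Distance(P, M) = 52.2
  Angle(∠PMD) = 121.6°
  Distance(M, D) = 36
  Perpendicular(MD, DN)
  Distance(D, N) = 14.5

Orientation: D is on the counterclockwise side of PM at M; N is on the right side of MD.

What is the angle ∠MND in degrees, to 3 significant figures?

68.1°

P is at the origin; PM runs at -1.9° with length 52.2, so M = 52.2·(cos -1.9°, sin -1.9°) = (52.2, -1.73). ∠PMD = 121.6°, so MD runs at -1.9° + (180° − 121.6°) = 56.5° from the x-axis; with |MD| = 36.0, D = M + 36.0·(cos 56.5°, sin 56.5°) = (72.0, 28.3). MD is perpendicular to DN; with |DN| = 14.5 on the right of MD, N = D + 14.5·(0.834, -0.552) = (84.1, 20.3). Then cos ∠MND = NM·ND / (|NM||ND|), giving 68.1°.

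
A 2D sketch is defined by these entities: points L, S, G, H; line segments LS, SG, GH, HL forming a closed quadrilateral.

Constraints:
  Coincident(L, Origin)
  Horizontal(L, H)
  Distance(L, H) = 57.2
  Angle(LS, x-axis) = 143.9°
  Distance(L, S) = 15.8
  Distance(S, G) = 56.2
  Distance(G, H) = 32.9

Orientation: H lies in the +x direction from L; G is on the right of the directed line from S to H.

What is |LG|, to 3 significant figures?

40.4

Checks: |SG| = 56.20 ✓; |GH| = 32.90 ✓.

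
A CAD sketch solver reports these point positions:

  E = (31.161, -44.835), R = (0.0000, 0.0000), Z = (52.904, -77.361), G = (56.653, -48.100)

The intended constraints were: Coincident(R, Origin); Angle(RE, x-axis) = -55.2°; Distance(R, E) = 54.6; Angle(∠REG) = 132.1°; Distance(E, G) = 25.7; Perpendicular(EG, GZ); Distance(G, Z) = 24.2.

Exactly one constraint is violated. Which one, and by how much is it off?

Distance(G, Z) = 24.2 — off by 5.30.

R = (0.00, 0.00) ✓; RE at -55.20° ✓; |RE| = 54.60 ✓; ∠REG = 132.1° ✓; |EG| = 25.70 ✓; ∠(EG, GZ) = 90.00° ✓; |GZ| = 29.50 ✗.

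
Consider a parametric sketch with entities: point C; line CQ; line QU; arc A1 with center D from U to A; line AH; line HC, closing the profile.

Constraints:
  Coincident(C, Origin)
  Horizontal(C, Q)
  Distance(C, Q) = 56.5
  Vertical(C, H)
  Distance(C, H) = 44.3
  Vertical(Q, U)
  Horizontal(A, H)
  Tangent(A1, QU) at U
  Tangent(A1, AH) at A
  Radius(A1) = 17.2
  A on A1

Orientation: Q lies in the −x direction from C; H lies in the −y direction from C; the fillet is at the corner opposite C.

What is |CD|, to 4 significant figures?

47.74

C is at the origin; CQ is horizontal with |CQ| = 56.5 and Q on the −x side, so Q = (-56.50, 0.000). CH is vertical with |CH| = 44.3 and H on the −y side, so H = (0.000, -44.30). The virtual corner opposite C is at (-56.50, -44.30). The tangent condition forces DU to be normal to QU and A1 meets AH tangentially, so DA is at right angles to AH, with radius 17.2, so the center D sits 17.2 in from both sides at D = (-39.30, -27.10). Then |CD| = |D − C| = 47.74.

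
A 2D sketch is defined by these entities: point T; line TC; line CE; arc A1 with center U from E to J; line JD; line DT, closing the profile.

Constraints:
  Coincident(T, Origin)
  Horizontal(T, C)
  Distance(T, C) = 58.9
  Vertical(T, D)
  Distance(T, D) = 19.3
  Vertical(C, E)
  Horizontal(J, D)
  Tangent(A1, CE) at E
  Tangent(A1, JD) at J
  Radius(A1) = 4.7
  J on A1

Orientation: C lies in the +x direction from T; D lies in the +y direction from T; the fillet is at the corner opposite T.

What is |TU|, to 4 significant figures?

56.13

TD is vertical with |TD| = 19.3 and D on the +y side, so D = (0.000, 19.30). The virtual corner opposite T is at (58.90, 19.30). Tangency of A1 to CE means the radius UE is perpendicular to CE and the tangent condition forces UJ to be normal to JD, with radius 4.7, so the center U sits 4.7 in from both sides at U = (54.20, 14.60). Then |TU| = |U − T| = 56.13.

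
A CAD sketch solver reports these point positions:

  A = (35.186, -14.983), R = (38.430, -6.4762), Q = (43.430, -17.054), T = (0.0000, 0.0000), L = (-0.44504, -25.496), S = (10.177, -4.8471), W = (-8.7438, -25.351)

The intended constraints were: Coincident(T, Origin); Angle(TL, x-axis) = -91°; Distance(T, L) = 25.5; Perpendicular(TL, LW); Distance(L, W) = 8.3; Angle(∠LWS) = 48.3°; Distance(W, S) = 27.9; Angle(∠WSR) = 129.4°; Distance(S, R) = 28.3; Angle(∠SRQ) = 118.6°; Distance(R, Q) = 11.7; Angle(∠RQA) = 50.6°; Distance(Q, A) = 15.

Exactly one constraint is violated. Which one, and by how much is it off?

Distance(Q, A) = 15 — off by 6.50.

T = (0.00, 0.00) ✓; TL at -91.00° ✓; |TL| = 25.50 ✓; ∠(TL, LW) = 90.00° ✓; |LW| = 8.300 ✓; ∠LWS = 48.30° ✓; |WS| = 27.90 ✓; ∠WSR = 129.4° ✓; |SR| = 28.30 ✓; ∠SRQ = 118.6° ✓; |RQ| = 11.70 ✓; ∠RQA = 50.60° ✓; |QA| = 8.500 ✗.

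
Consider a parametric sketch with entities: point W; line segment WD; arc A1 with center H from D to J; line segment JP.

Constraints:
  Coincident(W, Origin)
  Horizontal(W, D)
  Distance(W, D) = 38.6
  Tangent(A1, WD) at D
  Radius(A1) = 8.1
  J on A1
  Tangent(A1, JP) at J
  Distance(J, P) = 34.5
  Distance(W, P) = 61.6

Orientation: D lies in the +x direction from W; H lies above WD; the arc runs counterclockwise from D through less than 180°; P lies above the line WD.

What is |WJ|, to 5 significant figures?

47.485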